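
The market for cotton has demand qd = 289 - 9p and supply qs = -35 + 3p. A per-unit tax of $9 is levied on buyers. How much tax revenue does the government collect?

Pre-tax equilibrium: p* = 27, q* = 46.
Tax on buyers shifts demand to qd = 289 − 9(p + 9) = 208 - 9p.
208 - 9p = -35 + 3p gives seller price ps = 20.25; buyers pay pb = 20.25 + 9 = 29.25.
New quantity: q = 289 − 9(29.25) = 25.75.
Revenue = 9 × 25.75 = 231.75.

Tax revenue = 231.75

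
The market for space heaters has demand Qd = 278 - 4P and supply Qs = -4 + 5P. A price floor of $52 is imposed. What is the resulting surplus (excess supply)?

Equilibrium price would be P* = 94/3, so the floor at 52 binds.
At P = 52: Qd = 70, Qs = 256.
Surplus = 256 − 70 = 186.

Surplus = 186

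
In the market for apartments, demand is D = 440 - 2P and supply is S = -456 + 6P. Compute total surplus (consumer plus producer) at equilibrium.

Total surplus = 15552

Equilibrium: 440 - 2P = -456 + 6P gives P* = 112, Q* = 216.
Demand choke price: P = 220; supply starts at P = 76.
CS = ½(220 − 112)(216) = 11664; PS = ½(112 − 76)(216) = 3888.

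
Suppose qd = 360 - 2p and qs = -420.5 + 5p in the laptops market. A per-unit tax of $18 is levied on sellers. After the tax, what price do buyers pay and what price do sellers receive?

Pre-tax equilibrium: p* = 111.5, q* = 137.
Tax on sellers shifts supply to qs = -420.5 + 5(p − 18) = -510.5 + 5p.
360 - 2p = -510.5 + 5p gives buyer price pb = 1741/14; sellers receive ps = 1741/14 − 18 = 1489/14.
New quantity: q = 360 − 2(1741/14) = 779/7.

Buyers pay 1741/14, sellers receive 1489/14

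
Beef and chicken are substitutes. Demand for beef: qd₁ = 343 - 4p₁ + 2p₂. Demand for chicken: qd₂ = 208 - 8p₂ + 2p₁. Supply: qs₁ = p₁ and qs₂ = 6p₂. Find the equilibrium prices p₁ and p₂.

Market 1: 343 - 4p₁ + 2p₂ = p₁ → 5p₁ - 2p₂ = 343.
Market 2: 14p₂ - 2p₁ = 208.
Eliminating p₂: 14×(1) + 2×(2) gives 66p₁ = 5218, so p₁ = 2609/33.
Back-substitute into (2): p₂ = (208 + 2×2609/33) / 14 = 863/33.

p₁ = 2609/33, p₂ = 863/33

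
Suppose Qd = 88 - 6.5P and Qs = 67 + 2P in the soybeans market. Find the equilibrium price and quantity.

P* = 42/17, Q* = 1223/17

Set Qd = Qs: 88 - 6.5P = 67 + 2P.
21 = 8.5P, so P* = 42/17.
Q* = 88 − 6.5(42/17) = 1223/17.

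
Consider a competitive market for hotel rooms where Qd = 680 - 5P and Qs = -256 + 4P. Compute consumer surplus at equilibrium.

Equilibrium: 680 - 5P = -256 + 4P gives P* = 104, Q* = 160.
Demand choke price (Qd = 0): P = 136.
CS = ½(136 − 104)(160) = 2560.

Consumer surplus = 2560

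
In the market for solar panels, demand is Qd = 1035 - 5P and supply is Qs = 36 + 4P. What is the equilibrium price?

P* = 111

Set Qd = Qs: 1035 - 5P = 36 + 4P.
999 = 9P, so P* = 111.
Q* = 1035 − 5(111) = 480.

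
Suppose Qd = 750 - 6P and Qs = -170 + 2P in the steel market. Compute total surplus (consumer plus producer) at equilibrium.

Equilibrium: 750 - 6P = -170 + 2P gives P* = 115, Q* = 60.
Demand choke price: P = 125; supply starts at P = 85.
CS = ½(125 − 115)(60) = 300; PS = ½(115 − 85)(60) = 900.

Total surplus = 1200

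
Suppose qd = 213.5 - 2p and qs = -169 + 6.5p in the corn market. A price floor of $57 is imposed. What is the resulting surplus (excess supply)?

Equilibrium price would be p* = 45, so the floor at 57 binds.
At p = 57: qd = 99.5, qs = 201.5.
Surplus = 201.5 − 99.5 = 102.

Surplus = 102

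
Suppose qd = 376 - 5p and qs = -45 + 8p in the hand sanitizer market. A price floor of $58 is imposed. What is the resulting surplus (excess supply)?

Equilibrium price would be p* = 421/13, so the floor at 58 binds.
At p = 58: qd = 86, qs = 419.
Surplus = 419 − 86 = 333.

Surplus = 333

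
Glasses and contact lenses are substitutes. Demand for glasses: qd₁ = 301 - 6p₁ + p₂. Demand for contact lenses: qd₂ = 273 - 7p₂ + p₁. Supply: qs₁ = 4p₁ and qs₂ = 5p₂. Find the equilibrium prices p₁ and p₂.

Market 1: 301 - 6p₁ + p₂ = 4p₁ → 10p₁ - p₂ = 301.
Market 2: 12p₂ - p₁ = 273.
Eliminating p₂: 12×(1) + 1×(2) gives 119p₁ = 3885, so p₁ = 555/17.
Back-substitute into (2): p₂ = (273 + 1×555/17) / 12 = 433/17.

p₁ = 555/17, p₂ = 433/17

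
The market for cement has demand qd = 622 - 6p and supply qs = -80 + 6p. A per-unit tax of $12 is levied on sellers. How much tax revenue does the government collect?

Pre-tax equilibrium: p* = 58.5, q* = 271.
Tax on sellers shifts supply to qs = -80 + 6(p − 12) = -152 + 6p.
622 - 6p = -152 + 6p gives buyer price pb = 64.5; sellers receive ps = 64.5 − 12 = 52.5.
New quantity: q = 622 − 6(64.5) = 235.
Revenue = 12 × 235 = 2820.

Tax revenue = 2820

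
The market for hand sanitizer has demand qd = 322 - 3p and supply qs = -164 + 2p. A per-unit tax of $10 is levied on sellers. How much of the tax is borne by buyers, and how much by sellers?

Buyers bear $4, sellers bear $6

Pre-tax equilibrium: p* = 97.2, q* = 30.4.
Tax on sellers shifts supply to qs = -164 + 2(p − 10) = -184 + 2p.
322 - 3p = -184 + 2p gives buyer price pb = 101.2; sellers receive ps = 101.2 − 10 = 91.2.
New quantity: q = 322 − 3(101.2) = 18.4.
Buyer burden = 101.2 − 97.2 = 4; seller burden = 97.2 − 91.2 = 6.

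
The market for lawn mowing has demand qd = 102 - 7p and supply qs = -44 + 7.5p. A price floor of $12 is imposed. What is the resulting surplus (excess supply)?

Equilibrium price would be p* = 292/29, so the floor at 12 binds.
At p = 12: qd = 18, qs = 46.
Surplus = 46 − 18 = 28.

Surplus = 28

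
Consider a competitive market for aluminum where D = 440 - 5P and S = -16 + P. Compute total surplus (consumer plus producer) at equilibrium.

Equilibrium: 440 - 5P = -16 + P gives P* = 76, Q* = 60.
Demand choke price: P = 88; supply starts at P = 16.
CS = ½(88 − 76)(60) = 360; PS = ½(76 − 16)(60) = 1800.

Total surplus = 2160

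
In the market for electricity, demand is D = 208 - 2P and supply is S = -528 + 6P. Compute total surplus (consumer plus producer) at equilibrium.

Equilibrium: 208 - 2P = -528 + 6P gives P* = 92, Q* = 24.
Demand choke price: P = 104; supply starts at P = 88.
CS = ½(104 − 92)(24) = 144; PS = ½(92 − 88)(24) = 48.

Total surplus = 192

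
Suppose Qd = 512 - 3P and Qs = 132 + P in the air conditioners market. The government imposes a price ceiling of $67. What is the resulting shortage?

Shortage = 112

Equilibrium price would be P* = 95, so the ceiling at 67 binds.
At P = 67: Qd = 512 − 3(67) = 311, Qs = 132 + 1(67) = 199.
Shortage = 311 − 199 = 112.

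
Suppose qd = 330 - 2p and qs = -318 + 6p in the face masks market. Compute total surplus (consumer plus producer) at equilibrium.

Total surplus = 9408

Equilibrium: 330 - 2p = -318 + 6p gives p* = 81, q* = 168.
Demand choke price: p = 165; supply starts at p = 53.
CS = ½(165 − 81)(168) = 7056; PS = ½(81 − 53)(168) = 2352.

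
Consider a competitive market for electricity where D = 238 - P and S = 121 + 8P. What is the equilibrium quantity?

Q* = 225

Set D = S: 238 - P = 121 + 8P.
117 = 9P, so P* = 13.
Q* = 238 − 1(13) = 225.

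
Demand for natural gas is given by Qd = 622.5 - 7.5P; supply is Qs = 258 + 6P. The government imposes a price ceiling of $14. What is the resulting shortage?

Shortage = 175.5

Equilibrium price would be P* = 27, so the ceiling at 14 binds.
At P = 14: Qd = 622.5 − 7.5(14) = 517.5, Qs = 258 + 6(14) = 342.
Shortage = 517.5 − 342 = 175.5.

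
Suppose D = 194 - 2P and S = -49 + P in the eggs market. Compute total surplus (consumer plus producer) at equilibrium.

Total surplus = 768

Equilibrium: 194 - 2P = -49 + P gives P* = 81, Q* = 32.
Demand choke price: P = 97; supply starts at P = 49.
CS = ½(97 − 81)(32) = 256; PS = ½(81 − 49)(32) = 512.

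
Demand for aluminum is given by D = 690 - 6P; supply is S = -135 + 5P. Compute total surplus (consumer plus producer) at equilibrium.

Equilibrium: 690 - 6P = -135 + 5P gives P* = 75, Q* = 240.
Demand choke price: P = 115; supply starts at P = 27.
CS = ½(115 − 75)(240) = 4800; PS = ½(75 − 27)(240) = 5760.

Total surplus = 10560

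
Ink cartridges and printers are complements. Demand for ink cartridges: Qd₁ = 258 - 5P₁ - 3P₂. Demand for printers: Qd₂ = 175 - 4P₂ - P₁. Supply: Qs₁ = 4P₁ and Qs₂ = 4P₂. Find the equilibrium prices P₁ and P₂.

Market 1: 258 - 5P₁ - 3P₂ = 4P₁ → 9P₁ + 3P₂ = 258.
Market 2: 8P₂ + P₁ = 175.
Eliminating P₂: 8×(1) − 3×(2) gives 69P₁ = 1539, so P₁ = 513/23.
Back-substitute into (2): P₂ = (175 − 1×513/23) / 8 = 439/23.

P₁ = 513/23, P₂ = 439/23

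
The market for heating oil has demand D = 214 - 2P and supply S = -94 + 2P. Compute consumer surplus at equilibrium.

Consumer surplus = 900

Equilibrium: 214 - 2P = -94 + 2P gives P* = 77, Q* = 60.
Demand choke price (D = 0): P = 107.
CS = ½(107 − 77)(60) = 900.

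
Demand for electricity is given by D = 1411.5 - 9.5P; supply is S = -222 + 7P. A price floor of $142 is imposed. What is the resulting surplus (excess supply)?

Equilibrium price would be P* = 99, so the floor at 142 binds.
At P = 142: D = 62.5, S = 772.
Surplus = 772 − 62.5 = 709.5.

Surplus = 709.5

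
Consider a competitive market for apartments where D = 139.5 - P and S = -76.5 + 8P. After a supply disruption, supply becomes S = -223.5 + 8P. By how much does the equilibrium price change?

ΔP = 49/3

Original equilibrium: P* = 24, Q* = 115.5.
New equilibrium: 139.5 - P = -223.5 + 8P, so 363 = 9P and P' = 121/3; Q' = 139.5 − 1(121/3) = 595/6.
Change in price: 121/3 − 24 = 49/3.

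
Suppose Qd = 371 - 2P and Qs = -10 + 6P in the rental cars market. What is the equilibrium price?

Set Qd = Qs: 371 - 2P = -10 + 6P.
381 = 8P, so P* = 47.625.
Q* = 371 − 2(47.625) = 275.75.

P* = 47.625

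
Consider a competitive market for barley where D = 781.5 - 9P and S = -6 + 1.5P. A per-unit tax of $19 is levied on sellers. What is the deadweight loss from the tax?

Deadweight loss = 3249/14

Pre-tax equilibrium: P* = 75, Q* = 106.5.
Tax on sellers shifts supply to S = -6 + 1.5(P − 19) = -34.5 + 1.5P.
781.5 - 9P = -34.5 + 1.5P gives buyer price Pb = 544/7; sellers receive Ps = 544/7 − 19 = 411/7.
New quantity: Q = 781.5 − 9(544/7) = 1149/14.
DWL = ½ × 19 × (106.5 − 1149/14) = 3249/14.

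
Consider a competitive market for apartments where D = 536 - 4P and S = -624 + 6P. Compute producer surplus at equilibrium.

Producer surplus = 432

Equilibrium: 536 - 4P = -624 + 6P gives P* = 116, Q* = 72.
Supply starts at P = 104 (where S = 0).
PS = ½(116 − 104)(72) = 432.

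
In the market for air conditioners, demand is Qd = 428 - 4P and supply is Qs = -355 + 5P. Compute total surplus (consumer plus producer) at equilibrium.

Total surplus = 1440

Equilibrium: 428 - 4P = -355 + 5P gives P* = 87, Q* = 80.
Demand choke price: P = 107; supply starts at P = 71.
CS = ½(107 − 87)(80) = 800; PS = ½(87 − 71)(80) = 640.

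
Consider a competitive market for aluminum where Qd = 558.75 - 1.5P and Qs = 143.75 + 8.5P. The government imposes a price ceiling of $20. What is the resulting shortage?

Shortage = 215

Equilibrium price would be P* = 41.5, so the ceiling at 20 binds.
At P = 20: Qd = 558.75 − 1.5(20) = 528.75, Qs = 143.75 + 8.5(20) = 313.75.
Shortage = 528.75 − 313.75 = 215.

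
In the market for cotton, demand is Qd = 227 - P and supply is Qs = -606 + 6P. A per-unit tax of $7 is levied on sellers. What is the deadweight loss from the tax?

Pre-tax equilibrium: P* = 119, Q* = 108.
Tax on sellers shifts supply to Qs = -606 + 6(P − 7) = -648 + 6P.
227 - P = -648 + 6P gives buyer price Pb = 125; sellers receive Ps = 125 − 7 = 118.
New quantity: Q = 227 − 1(125) = 102.
DWL = ½ × 7 × (108 − 102) = 21.

Deadweight loss = 21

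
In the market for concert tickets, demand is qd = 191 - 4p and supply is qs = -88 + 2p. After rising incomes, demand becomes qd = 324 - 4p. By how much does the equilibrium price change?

Original equilibrium: p* = 46.5, q* = 5.
New equilibrium: 324 - 4p = -88 + 2p, so 412 = 6p and p' = 206/3; q' = 324 − 4(206/3) = 148/3.
Change in price: 206/3 − 46.5 = 133/6.

Δp = 133/6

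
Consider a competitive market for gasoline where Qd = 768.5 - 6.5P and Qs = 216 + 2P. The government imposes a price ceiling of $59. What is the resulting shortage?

Shortage = 51

Equilibrium price would be P* = 65, so the ceiling at 59 binds.
At P = 59: Qd = 768.5 − 6.5(59) = 385, Qs = 216 + 2(59) = 334.
Shortage = 385 − 334 = 51.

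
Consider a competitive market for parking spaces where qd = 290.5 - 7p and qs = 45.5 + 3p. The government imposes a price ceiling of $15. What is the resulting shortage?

Shortage = 95

Equilibrium price would be p* = 24.5, so the ceiling at 15 binds.
At p = 15: qd = 290.5 − 7(15) = 185.5, qs = 45.5 + 3(15) = 90.5.
Shortage = 185.5 − 90.5 = 95.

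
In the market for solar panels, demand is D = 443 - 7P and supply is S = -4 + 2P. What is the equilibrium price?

P* = 149/3

Set D = S: 443 - 7P = -4 + 2P.
447 = 9P, so P* = 149/3.
Q* = 443 − 7(149/3) = 286/3.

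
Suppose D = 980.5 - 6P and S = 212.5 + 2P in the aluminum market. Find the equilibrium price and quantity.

Set D = S: 980.5 - 6P = 212.5 + 2P.
768 = 8P, so P* = 96.
Q* = 980.5 − 6(96) = 404.5.

P* = 96, Q* = 404.5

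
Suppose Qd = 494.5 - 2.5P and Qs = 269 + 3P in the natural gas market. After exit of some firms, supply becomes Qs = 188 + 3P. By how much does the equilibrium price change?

Original equilibrium: P* = 41, Q* = 392.
New equilibrium: 494.5 - 2.5P = 188 + 3P, so 306.5 = 5.5P and P' = 613/11; Q' = 494.5 − 2.5(613/11) = 3907/11.
Change in price: 613/11 − 41 = 162/11.

ΔP = 162/11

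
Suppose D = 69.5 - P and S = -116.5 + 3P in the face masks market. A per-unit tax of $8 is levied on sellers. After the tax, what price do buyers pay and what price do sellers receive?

Buyers pay $52.5, sellers receive $44.5

Pre-tax equilibrium: P* = 46.5, Q* = 23.
Tax on sellers shifts supply to S = -116.5 + 3(P − 8) = -140.5 + 3P.
69.5 - P = -140.5 + 3P gives buyer price Pb = 52.5; sellers receive Ps = 52.5 − 8 = 44.5.
New quantity: Q = 69.5 − 1(52.5) = 17.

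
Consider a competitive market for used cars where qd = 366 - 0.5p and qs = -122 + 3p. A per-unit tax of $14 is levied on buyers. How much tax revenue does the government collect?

Pre-tax equilibrium: p* = 976/7, q* = 2074/7.
Tax on buyers shifts demand to qd = 366 − 0.5(p + 14) = 359 - 0.5p.
359 - 0.5p = -122 + 3p gives seller price ps = 962/7; buyers pay pb = 962/7 + 14 = 1060/7.
New quantity: q = 366 − 0.5(1060/7) = 2032/7.
Revenue = 14 × 2032/7 = 4064.

Tax revenue = 4064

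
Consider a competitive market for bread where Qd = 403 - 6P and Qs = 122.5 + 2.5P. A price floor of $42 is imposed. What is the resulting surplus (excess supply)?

Equilibrium price would be P* = 33, so the floor at 42 binds.
At P = 42: Qd = 151, Qs = 227.5.
Surplus = 227.5 − 151 = 76.5.

Surplus = 76.5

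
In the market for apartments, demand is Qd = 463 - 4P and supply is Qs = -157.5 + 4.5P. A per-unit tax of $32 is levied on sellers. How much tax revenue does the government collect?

Pre-tax equilibrium: P* = 73, Q* = 171.
Tax on sellers shifts supply to Qs = -157.5 + 4.5(P − 32) = -301.5 + 4.5P.
463 - 4P = -301.5 + 4.5P gives buyer price Pb = 1529/17; sellers receive Ps = 1529/17 − 32 = 985/17.
New quantity: Q = 463 − 4(1529/17) = 1755/17.
Revenue = 32 × 1755/17 = 56160/17.

Tax revenue = 56160/17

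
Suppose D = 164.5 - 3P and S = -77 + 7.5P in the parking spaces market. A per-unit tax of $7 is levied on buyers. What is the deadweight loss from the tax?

Deadweight loss = 52.5

Pre-tax equilibrium: P* = 23, Q* = 95.5.
Tax on buyers shifts demand to D = 164.5 − 3(P + 7) = 143.5 - 3P.
143.5 - 3P = -77 + 7.5P gives seller price Ps = 21; buyers pay Pb = 21 + 7 = 28.
New quantity: Q = 164.5 − 3(28) = 80.5.
DWL = ½ × 7 × (95.5 − 80.5) = 52.5.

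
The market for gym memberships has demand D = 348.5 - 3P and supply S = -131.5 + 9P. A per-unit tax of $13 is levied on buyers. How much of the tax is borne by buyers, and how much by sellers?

Buyers bear $9.75, sellers bear $3.25

Pre-tax equilibrium: P* = 40, Q* = 228.5.
Tax on buyers shifts demand to D = 348.5 − 3(P + 13) = 309.5 - 3P.
309.5 - 3P = -131.5 + 9P gives seller price Ps = 36.75; buyers pay Pb = 36.75 + 13 = 49.75.
New quantity: Q = 348.5 − 3(49.75) = 199.25.
Buyer burden = 49.75 − 40 = 9.75; seller burden = 40 − 36.75 = 3.25.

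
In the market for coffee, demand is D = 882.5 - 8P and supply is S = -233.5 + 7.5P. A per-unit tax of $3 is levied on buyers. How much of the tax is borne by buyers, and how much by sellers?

Pre-tax equilibrium: P* = 72, Q* = 306.5.
Tax on buyers shifts demand to D = 882.5 − 8(P + 3) = 858.5 - 8P.
858.5 - 8P = -233.5 + 7.5P gives seller price Ps = 2184/31; buyers pay Pb = 2184/31 + 3 = 2277/31.
New quantity: Q = 882.5 − 8(2277/31) = 18283/62.
Buyer burden = 2277/31 − 72 = 45/31; seller burden = 72 − 2184/31 = 48/31.

Buyers bear 45/31, sellers bear 48/31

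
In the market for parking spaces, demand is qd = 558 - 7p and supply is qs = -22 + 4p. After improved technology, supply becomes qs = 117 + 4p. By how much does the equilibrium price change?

Original equilibrium: p* = 580/11, q* = 2078/11.
New equilibrium: 558 - 7p = 117 + 4p, so 441 = 11p and p' = 441/11; q' = 558 − 7(441/11) = 3051/11.
Change in price: 441/11 − 580/11 = -139/11.

Δp = -139/11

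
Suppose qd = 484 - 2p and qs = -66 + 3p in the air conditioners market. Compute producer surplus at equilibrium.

Equilibrium: 484 - 2p = -66 + 3p gives p* = 110, q* = 264.
Supply starts at p = 22 (where qs = 0).
PS = ½(110 − 22)(264) = 11616.

Producer surplus = 11616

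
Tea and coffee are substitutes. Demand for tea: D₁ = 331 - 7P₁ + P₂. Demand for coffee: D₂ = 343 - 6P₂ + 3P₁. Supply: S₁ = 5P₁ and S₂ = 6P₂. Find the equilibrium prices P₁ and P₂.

Market 1: 331 - 7P₁ + P₂ = 5P₁ → 12P₁ - P₂ = 331.
Market 2: 12P₂ - 3P₁ = 343.
Eliminating P₂: 12×(1) + 1×(2) gives 141P₁ = 4315, so P₁ = 4315/141.
Back-substitute into (2): P₂ = (343 + 3×4315/141) / 12 = 1703/47.

P₁ = 4315/141, P₂ = 1703/47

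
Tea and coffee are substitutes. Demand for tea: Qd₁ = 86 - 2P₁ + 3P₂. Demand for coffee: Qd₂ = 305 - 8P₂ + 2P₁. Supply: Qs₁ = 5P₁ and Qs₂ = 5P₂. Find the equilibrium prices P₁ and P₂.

P₁ = 2033/85, P₂ = 2307/85

Market 1: 86 - 2P₁ + 3P₂ = 5P₁ → 7P₁ - 3P₂ = 86.
Market 2: 13P₂ - 2P₁ = 305.
Eliminating P₂: 13×(1) + 3×(2) gives 85P₁ = 2033, so P₁ = 2033/85.
Back-substitute into (2): P₂ = (305 + 2×2033/85) / 13 = 2307/85.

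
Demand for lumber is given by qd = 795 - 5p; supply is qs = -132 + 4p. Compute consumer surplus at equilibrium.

Equilibrium: 795 - 5p = -132 + 4p gives p* = 103, q* = 280.
Demand choke price (qd = 0): p = 159.
CS = ½(159 − 103)(280) = 7840.

Consumer surplus = 7840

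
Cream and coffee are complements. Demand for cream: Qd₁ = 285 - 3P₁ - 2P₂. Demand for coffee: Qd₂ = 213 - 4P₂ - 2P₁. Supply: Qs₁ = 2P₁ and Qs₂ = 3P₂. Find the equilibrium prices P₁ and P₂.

P₁ = 1569/31, P₂ = 495/31

Market 1: 285 - 3P₁ - 2P₂ = 2P₁ → 5P₁ + 2P₂ = 285.
Market 2: 7P₂ + 2P₁ = 213.
Eliminating P₂: 7×(1) − 2×(2) gives 31P₁ = 1569, so P₁ = 1569/31.
Back-substitute into (2): P₂ = (213 − 2×1569/31) / 7 = 495/31.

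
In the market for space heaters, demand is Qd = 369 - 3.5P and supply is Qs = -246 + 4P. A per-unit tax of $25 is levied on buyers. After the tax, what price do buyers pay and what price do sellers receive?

Pre-tax equilibrium: P* = 82, Q* = 82.
Tax on buyers shifts demand to Qd = 369 − 3.5(P + 25) = 281.5 - 3.5P.
281.5 - 3.5P = -246 + 4P gives seller price Ps = 211/3; buyers pay Pb = 211/3 + 25 = 286/3.
New quantity: Q = 369 − 3.5(286/3) = 106/3.

Buyers pay 286/3, sellers receive 211/3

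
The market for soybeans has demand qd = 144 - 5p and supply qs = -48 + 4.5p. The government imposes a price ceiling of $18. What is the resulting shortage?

Equilibrium price would be p* = 384/19, so the ceiling at 18 binds.
At p = 18: qd = 144 − 5(18) = 54, qs = -48 + 4.5(18) = 33.
Shortage = 54 − 33 = 21.

Shortage = 21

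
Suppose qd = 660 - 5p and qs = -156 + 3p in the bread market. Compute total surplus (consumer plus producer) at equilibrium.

Total surplus = 6000

Equilibrium: 660 - 5p = -156 + 3p gives p* = 102, q* = 150.
Demand choke price: p = 132; supply starts at p = 52.
CS = ½(132 − 102)(150) = 2250; PS = ½(102 − 52)(150) = 3750.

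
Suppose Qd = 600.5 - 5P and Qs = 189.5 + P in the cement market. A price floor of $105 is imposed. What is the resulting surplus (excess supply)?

Surplus = 219

Equilibrium price would be P* = 68.5, so the floor at 105 binds.
At P = 105: Qd = 75.5, Qs = 294.5.
Surplus = 294.5 − 75.5 = 219.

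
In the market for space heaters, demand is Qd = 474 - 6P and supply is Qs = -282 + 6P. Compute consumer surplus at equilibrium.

Consumer surplus = 768

Equilibrium: 474 - 6P = -282 + 6P gives P* = 63, Q* = 96.
Demand choke price (Qd = 0): P = 79.
CS = ½(79 − 63)(96) = 768.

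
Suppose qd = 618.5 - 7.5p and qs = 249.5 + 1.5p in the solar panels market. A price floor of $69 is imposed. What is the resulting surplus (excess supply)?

Equilibrium price would be p* = 41, so the floor at 69 binds.
At p = 69: qd = 101, qs = 353.
Surplus = 353 − 101 = 252.

Surplus = 252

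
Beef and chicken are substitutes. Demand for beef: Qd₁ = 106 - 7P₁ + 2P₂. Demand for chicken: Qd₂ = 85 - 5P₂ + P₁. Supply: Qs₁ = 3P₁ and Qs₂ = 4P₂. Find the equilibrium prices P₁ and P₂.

Market 1: 106 - 7P₁ + 2P₂ = 3P₁ → 10P₁ - 2P₂ = 106.
Market 2: 9P₂ - P₁ = 85.
Eliminating P₂: 9×(1) + 2×(2) gives 88P₁ = 1124, so P₁ = 281/22.
Back-substitute into (2): P₂ = (85 + 1×281/22) / 9 = 239/22.

P₁ = 281/22, P₂ = 239/22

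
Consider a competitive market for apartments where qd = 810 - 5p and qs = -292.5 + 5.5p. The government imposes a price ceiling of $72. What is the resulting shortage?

Shortage = 346.5

Equilibrium price would be p* = 105, so the ceiling at 72 binds.
At p = 72: qd = 810 − 5(72) = 450, qs = -292.5 + 5.5(72) = 103.5.
Shortage = 450 − 103.5 = 346.5.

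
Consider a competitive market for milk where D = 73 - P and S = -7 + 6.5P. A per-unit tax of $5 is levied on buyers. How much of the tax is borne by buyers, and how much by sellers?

Pre-tax equilibrium: P* = 32/3, Q* = 187/3.
Tax on buyers shifts demand to D = 73 − 1(P + 5) = 68 - P.
68 - P = -7 + 6.5P gives seller price Ps = 10; buyers pay Pb = 10 + 5 = 15.
New quantity: Q = 73 − 1(15) = 58.
Buyer burden = 15 − 32/3 = 13/3; seller burden = 32/3 − 10 = 2/3.

Buyers bear 13/3, sellers bear 2/3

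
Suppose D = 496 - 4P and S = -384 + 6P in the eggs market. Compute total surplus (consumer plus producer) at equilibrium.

Equilibrium: 496 - 4P = -384 + 6P gives P* = 88, Q* = 144.
Demand choke price: P = 124; supply starts at P = 64.
CS = ½(124 − 88)(144) = 2592; PS = ½(88 − 64)(144) = 1728.

Total surplus = 4320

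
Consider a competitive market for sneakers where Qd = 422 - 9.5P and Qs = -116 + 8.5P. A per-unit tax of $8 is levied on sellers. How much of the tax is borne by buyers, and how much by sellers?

Buyers bear 34/9, sellers bear 38/9

Pre-tax equilibrium: P* = 269/9, Q* = 2485/18.
Tax on sellers shifts supply to Qs = -116 + 8.5(P − 8) = -184 + 8.5P.
422 - 9.5P = -184 + 8.5P gives buyer price Pb = 101/3; sellers receive Ps = 101/3 − 8 = 77/3.
New quantity: Q = 422 − 9.5(101/3) = 613/6.
Buyer burden = 101/3 − 269/9 = 34/9; seller burden = 269/9 − 77/3 = 38/9.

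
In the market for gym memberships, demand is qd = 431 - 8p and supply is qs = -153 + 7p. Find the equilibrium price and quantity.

Set qd = qs: 431 - 8p = -153 + 7p.
584 = 15p, so p* = 584/15.
q* = 431 − 8(584/15) = 1793/15.

p* = 584/15, q* = 1793/15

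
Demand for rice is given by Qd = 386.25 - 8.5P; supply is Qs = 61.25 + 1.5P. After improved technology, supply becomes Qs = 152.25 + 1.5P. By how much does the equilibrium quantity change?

ΔQ = 77.35

Original equilibrium: P* = 32.5, Q* = 110.
New equilibrium: 386.25 - 8.5P = 152.25 + 1.5P, so 234 = 10P and P' = 23.4; Q' = 386.25 − 8.5(23.4) = 187.35.
Change in quantity: 187.35 − 110 = 77.35.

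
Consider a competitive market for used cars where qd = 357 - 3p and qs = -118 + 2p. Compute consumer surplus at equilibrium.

Consumer surplus = 864

Equilibrium: 357 - 3p = -118 + 2p gives p* = 95, q* = 72.
Demand choke price (qd = 0): p = 119.
CS = ½(119 − 95)(72) = 864.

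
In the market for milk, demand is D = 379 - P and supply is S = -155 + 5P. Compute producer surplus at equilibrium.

Producer surplus = 8410

Equilibrium: 379 - P = -155 + 5P gives P* = 89, Q* = 290.
Supply starts at P = 31 (where S = 0).
PS = ½(89 − 31)(290) = 8410.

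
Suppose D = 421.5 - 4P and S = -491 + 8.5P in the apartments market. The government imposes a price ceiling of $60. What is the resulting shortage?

Equilibrium price would be P* = 73, so the ceiling at 60 binds.
At P = 60: D = 421.5 − 4(60) = 181.5, S = -491 + 8.5(60) = 19.
Shortage = 181.5 − 19 = 162.5.

Shortage = 162.5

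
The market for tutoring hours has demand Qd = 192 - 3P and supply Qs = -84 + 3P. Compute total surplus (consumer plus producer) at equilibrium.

Equilibrium: 192 - 3P = -84 + 3P gives P* = 46, Q* = 54.
Demand choke price: P = 64; supply starts at P = 28.
CS = ½(64 − 46)(54) = 486; PS = ½(46 − 28)(54) = 486.

Total surplus = 972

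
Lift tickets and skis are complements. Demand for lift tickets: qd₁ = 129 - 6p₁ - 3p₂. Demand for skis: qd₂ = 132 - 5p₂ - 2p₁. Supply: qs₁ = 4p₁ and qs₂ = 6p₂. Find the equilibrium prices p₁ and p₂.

Market 1: 129 - 6p₁ - 3p₂ = 4p₁ → 10p₁ + 3p₂ = 129.
Market 2: 11p₂ + 2p₁ = 132.
Eliminating p₂: 11×(1) − 3×(2) gives 104p₁ = 1023, so p₁ = 1023/104.
Back-substitute into (2): p₂ = (132 − 2×1023/104) / 11 = 531/52.

p₁ = 1023/104, p₂ = 531/52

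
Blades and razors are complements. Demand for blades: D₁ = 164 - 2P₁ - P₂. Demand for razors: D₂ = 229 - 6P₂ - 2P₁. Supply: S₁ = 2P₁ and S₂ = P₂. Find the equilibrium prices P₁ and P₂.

P₁ = 919/26, P₂ = 294/13

Market 1: 164 - 2P₁ - P₂ = 2P₁ → 4P₁ + P₂ = 164.
Market 2: 7P₂ + 2P₁ = 229.
Eliminating P₂: 7×(1) − 1×(2) gives 26P₁ = 919, so P₁ = 919/26.
Back-substitute into (2): P₂ = (229 − 2×919/26) / 7 = 294/13.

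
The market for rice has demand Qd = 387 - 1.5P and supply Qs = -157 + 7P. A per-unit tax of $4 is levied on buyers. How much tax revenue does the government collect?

Tax revenue = 19452/17

Pre-tax equilibrium: P* = 64, Q* = 291.
Tax on buyers shifts demand to Qd = 387 − 1.5(P + 4) = 381 - 1.5P.
381 - 1.5P = -157 + 7P gives seller price Ps = 1076/17; buyers pay Pb = 1076/17 + 4 = 1144/17.
New quantity: Q = 387 − 1.5(1144/17) = 4863/17.
Revenue = 4 × 4863/17 = 19452/17.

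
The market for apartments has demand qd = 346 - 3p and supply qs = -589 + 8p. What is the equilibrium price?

p* = 85

Set qd = qs: 346 - 3p = -589 + 8p.
935 = 11p, so p* = 85.
q* = 346 − 3(85) = 91.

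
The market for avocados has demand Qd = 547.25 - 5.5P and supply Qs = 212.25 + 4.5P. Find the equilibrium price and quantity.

Set Qd = Qs: 547.25 - 5.5P = 212.25 + 4.5P.
335 = 10P, so P* = 33.5.
Q* = 547.25 − 5.5(33.5) = 363.

P* = 33.5, Q* = 363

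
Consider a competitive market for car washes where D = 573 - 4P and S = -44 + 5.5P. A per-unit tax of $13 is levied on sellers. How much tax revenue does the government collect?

Tax revenue = 69927/19

Pre-tax equilibrium: P* = 1234/19, Q* = 5951/19.
Tax on sellers shifts supply to S = -44 + 5.5(P − 13) = -115.5 + 5.5P.
573 - 4P = -115.5 + 5.5P gives buyer price Pb = 1377/19; sellers receive Ps = 1377/19 − 13 = 1130/19.
New quantity: Q = 573 − 4(1377/19) = 5379/19.
Revenue = 13 × 5379/19 = 69927/19.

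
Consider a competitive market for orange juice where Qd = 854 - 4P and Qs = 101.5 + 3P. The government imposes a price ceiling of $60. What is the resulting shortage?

Equilibrium price would be P* = 107.5, so the ceiling at 60 binds.
At P = 60: Qd = 854 − 4(60) = 614, Qs = 101.5 + 3(60) = 281.5.
Shortage = 614 − 281.5 = 332.5.

Shortage = 332.5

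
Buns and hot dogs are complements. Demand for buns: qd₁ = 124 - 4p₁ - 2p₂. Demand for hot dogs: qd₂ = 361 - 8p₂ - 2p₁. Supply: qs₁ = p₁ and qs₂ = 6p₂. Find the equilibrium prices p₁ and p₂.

p₁ = 169/11, p₂ = 519/22

Market 1: 124 - 4p₁ - 2p₂ = p₁ → 5p₁ + 2p₂ = 124.
Market 2: 14p₂ + 2p₁ = 361.
Eliminating p₂: 14×(1) − 2×(2) gives 66p₁ = 1014, so p₁ = 169/11.
Back-substitute into (2): p₂ = (361 − 2×169/11) / 14 = 519/22.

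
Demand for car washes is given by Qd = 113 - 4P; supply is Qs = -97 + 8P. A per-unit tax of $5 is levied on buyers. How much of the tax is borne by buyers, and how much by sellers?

Pre-tax equilibrium: P* = 17.5, Q* = 43.
Tax on buyers shifts demand to Qd = 113 − 4(P + 5) = 93 - 4P.
93 - 4P = -97 + 8P gives seller price Ps = 95/6; buyers pay Pb = 95/6 + 5 = 125/6.
New quantity: Q = 113 − 4(125/6) = 89/3.
Buyer burden = 125/6 − 17.5 = 10/3; seller burden = 17.5 − 95/6 = 5/3.

Buyers bear 10/3, sellers bear 5/3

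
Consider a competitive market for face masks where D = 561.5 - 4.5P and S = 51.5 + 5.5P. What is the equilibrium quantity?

Q* = 332

Set D = S: 561.5 - 4.5P = 51.5 + 5.5P.
510 = 10P, so P* = 51.
Q* = 561.5 − 4.5(51) = 332.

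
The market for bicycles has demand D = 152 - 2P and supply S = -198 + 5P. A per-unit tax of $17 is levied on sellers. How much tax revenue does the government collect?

Tax revenue = 3298/7

Pre-tax equilibrium: P* = 50, Q* = 52.
Tax on sellers shifts supply to S = -198 + 5(P − 17) = -283 + 5P.
152 - 2P = -283 + 5P gives buyer price Pb = 435/7; sellers receive Ps = 435/7 − 17 = 316/7.
New quantity: Q = 152 − 2(435/7) = 194/7.
Revenue = 17 × 194/7 = 3298/7.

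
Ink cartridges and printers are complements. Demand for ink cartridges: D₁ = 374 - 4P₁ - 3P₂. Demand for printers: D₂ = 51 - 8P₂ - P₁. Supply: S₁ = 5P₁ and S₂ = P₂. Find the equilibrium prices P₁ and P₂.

Market 1: 374 - 4P₁ - 3P₂ = 5P₁ → 9P₁ + 3P₂ = 374.
Market 2: 9P₂ + P₁ = 51.
Eliminating P₂: 9×(1) − 3×(2) gives 78P₁ = 3213, so P₁ = 1071/26.
Back-substitute into (2): P₂ = (51 − 1×1071/26) / 9 = 85/78.

P₁ = 1071/26, P₂ = 85/78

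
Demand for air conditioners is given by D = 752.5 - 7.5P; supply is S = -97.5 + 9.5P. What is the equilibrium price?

Set D = S: 752.5 - 7.5P = -97.5 + 9.5P.
850 = 17P, so P* = 50.
Q* = 752.5 − 7.5(50) = 377.5.

P* = 50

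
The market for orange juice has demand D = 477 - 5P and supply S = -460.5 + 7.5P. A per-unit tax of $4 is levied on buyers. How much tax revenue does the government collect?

Pre-tax equilibrium: P* = 75, Q* = 102.
Tax on buyers shifts demand to D = 477 − 5(P + 4) = 457 - 5P.
457 - 5P = -460.5 + 7.5P gives seller price Ps = 73.4; buyers pay Pb = 73.4 + 4 = 77.4.
New quantity: Q = 477 − 5(77.4) = 90.
Revenue = 4 × 90 = 360.

Tax revenue = 360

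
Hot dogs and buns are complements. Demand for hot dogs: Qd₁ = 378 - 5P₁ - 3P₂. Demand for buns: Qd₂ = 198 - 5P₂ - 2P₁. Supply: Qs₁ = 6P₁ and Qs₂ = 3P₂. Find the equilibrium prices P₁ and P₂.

P₁ = 1215/41, P₂ = 711/41

Market 1: 378 - 5P₁ - 3P₂ = 6P₁ → 11P₁ + 3P₂ = 378.
Market 2: 8P₂ + 2P₁ = 198.
Eliminating P₂: 8×(1) − 3×(2) gives 82P₁ = 2430, so P₁ = 1215/41.
Back-substitute into (2): P₂ = (198 − 2×1215/41) / 8 = 711/41.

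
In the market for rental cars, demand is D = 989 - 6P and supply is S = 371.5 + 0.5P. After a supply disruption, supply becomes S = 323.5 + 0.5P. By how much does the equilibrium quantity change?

ΔQ = -576/13

Original equilibrium: P* = 95, Q* = 419.
New equilibrium: 989 - 6P = 323.5 + 0.5P, so 665.5 = 6.5P and P' = 1331/13; Q' = 989 − 6(1331/13) = 4871/13.
Change in quantity: 4871/13 − 419 = -576/13.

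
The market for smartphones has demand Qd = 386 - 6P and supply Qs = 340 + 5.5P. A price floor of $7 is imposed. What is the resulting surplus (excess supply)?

Equilibrium price would be P* = 4, so the floor at 7 binds.
At P = 7: Qd = 344, Qs = 378.5.
Surplus = 378.5 − 344 = 34.5.

Surplus = 34.5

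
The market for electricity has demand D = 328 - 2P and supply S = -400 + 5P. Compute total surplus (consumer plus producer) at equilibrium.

Equilibrium: 328 - 2P = -400 + 5P gives P* = 104, Q* = 120.
Demand choke price: P = 164; supply starts at P = 80.
CS = ½(164 − 104)(120) = 3600; PS = ½(104 − 80)(120) = 1440.

Total surplus = 5040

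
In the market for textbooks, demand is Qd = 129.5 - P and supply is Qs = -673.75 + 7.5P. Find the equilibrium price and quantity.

P* = 94.5, Q* = 35

Set Qd = Qs: 129.5 - P = -673.75 + 7.5P.
803.25 = 8.5P, so P* = 94.5.
Q* = 129.5 − 1(94.5) = 35.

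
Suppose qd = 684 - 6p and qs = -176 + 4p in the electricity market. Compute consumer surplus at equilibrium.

Consumer surplus = 2352

Equilibrium: 684 - 6p = -176 + 4p gives p* = 86, q* = 168.
Demand choke price (qd = 0): p = 114.
CS = ½(114 − 86)(168) = 2352.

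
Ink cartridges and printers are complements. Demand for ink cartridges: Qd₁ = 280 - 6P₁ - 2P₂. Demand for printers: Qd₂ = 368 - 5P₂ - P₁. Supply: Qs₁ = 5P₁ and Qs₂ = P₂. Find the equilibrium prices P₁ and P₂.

Market 1: 280 - 6P₁ - 2P₂ = 5P₁ → 11P₁ + 2P₂ = 280.
Market 2: 6P₂ + P₁ = 368.
Eliminating P₂: 6×(1) − 2×(2) gives 64P₁ = 944, so P₁ = 14.75.
Back-substitute into (2): P₂ = (368 − 1×14.75) / 6 = 58.875.

P₁ = 14.75, P₂ = 58.875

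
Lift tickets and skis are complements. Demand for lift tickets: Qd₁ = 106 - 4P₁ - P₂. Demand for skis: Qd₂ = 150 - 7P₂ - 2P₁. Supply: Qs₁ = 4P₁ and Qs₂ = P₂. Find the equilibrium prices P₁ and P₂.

Market 1: 106 - 4P₁ - P₂ = 4P₁ → 8P₁ + P₂ = 106.
Market 2: 8P₂ + 2P₁ = 150.
Eliminating P₂: 8×(1) − 1×(2) gives 62P₁ = 698, so P₁ = 349/31.
Back-substitute into (2): P₂ = (150 − 2×349/31) / 8 = 494/31.

P₁ = 349/31, P₂ = 494/31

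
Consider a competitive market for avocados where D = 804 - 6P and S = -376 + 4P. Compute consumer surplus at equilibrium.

Equilibrium: 804 - 6P = -376 + 4P gives P* = 118, Q* = 96.
Demand choke price (D = 0): P = 134.
CS = ½(134 − 118)(96) = 768.

Consumer surplus = 768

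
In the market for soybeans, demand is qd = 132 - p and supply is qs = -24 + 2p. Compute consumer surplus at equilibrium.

Equilibrium: 132 - p = -24 + 2p gives p* = 52, q* = 80.
Demand choke price (qd = 0): p = 132.
CS = ½(132 − 52)(80) = 3200.

Consumer surplus = 3200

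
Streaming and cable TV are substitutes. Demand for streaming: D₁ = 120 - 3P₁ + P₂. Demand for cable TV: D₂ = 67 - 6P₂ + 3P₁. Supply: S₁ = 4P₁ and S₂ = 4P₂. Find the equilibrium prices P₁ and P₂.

Market 1: 120 - 3P₁ + P₂ = 4P₁ → 7P₁ - P₂ = 120.
Market 2: 10P₂ - 3P₁ = 67.
Eliminating P₂: 10×(1) + 1×(2) gives 67P₁ = 1267, so P₁ = 1267/67.
Back-substitute into (2): P₂ = (67 + 3×1267/67) / 10 = 829/67.

P₁ = 1267/67, P₂ = 829/67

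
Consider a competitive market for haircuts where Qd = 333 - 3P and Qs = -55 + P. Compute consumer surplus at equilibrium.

Equilibrium: 333 - 3P = -55 + P gives P* = 97, Q* = 42.
Demand choke price (Qd = 0): P = 111.
CS = ½(111 − 97)(42) = 294.

Consumer surplus = 294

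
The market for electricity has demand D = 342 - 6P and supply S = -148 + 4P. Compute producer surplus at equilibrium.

Producer surplus = 288

Equilibrium: 342 - 6P = -148 + 4P gives P* = 49, Q* = 48.
Supply starts at P = 37 (where S = 0).
PS = ½(49 − 37)(48) = 288.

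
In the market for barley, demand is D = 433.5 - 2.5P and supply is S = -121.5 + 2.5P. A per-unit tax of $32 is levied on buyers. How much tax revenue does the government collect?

Tax revenue = 3712

Pre-tax equilibrium: P* = 111, Q* = 156.
Tax on buyers shifts demand to D = 433.5 − 2.5(P + 32) = 353.5 - 2.5P.
353.5 - 2.5P = -121.5 + 2.5P gives seller price Ps = 95; buyers pay Pb = 95 + 32 = 127.
New quantity: Q = 433.5 − 2.5(127) = 116.
Revenue = 32 × 116 = 3712.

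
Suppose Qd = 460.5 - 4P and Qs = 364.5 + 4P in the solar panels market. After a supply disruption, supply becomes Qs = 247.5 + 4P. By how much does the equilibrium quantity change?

ΔQ = -58.5

Original equilibrium: P* = 12, Q* = 412.5.
New equilibrium: 460.5 - 4P = 247.5 + 4P, so 213 = 8P and P' = 26.625; Q' = 460.5 − 4(26.625) = 354.
Change in quantity: 354 − 412.5 = -58.5.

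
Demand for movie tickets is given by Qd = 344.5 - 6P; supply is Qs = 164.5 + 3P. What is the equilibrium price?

Set Qd = Qs: 344.5 - 6P = 164.5 + 3P.
180 = 9P, so P* = 20.
Q* = 344.5 − 6(20) = 224.5.

P* = 20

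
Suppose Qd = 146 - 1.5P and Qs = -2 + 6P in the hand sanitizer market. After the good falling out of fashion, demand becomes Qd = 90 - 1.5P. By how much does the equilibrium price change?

ΔP = -112/15

Original equilibrium: P* = 296/15, Q* = 116.4.
New equilibrium: 90 - 1.5P = -2 + 6P, so 92 = 7.5P and P' = 184/15; Q' = 90 − 1.5(184/15) = 71.6.
Change in price: 184/15 − 296/15 = -112/15.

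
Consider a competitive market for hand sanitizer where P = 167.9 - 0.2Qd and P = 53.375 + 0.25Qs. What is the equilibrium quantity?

Set the two price expressions equal: 167.9 - 0.2Q = 53.375 + 0.25Q.
114.525 = 0.45Q, so Q* = 254.5.
P* = 167.9 − (0.2)(254.5) = 117.

Q* = 254.5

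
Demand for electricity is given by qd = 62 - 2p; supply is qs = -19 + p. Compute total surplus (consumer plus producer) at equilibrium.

Equilibrium: 62 - 2p = -19 + p gives p* = 27, q* = 8.
Demand choke price: p = 31; supply starts at p = 19.
CS = ½(31 − 27)(8) = 16; PS = ½(27 − 19)(8) = 32.

Total surplus = 48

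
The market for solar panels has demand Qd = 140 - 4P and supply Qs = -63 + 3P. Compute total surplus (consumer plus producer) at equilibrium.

Equilibrium: 140 - 4P = -63 + 3P gives P* = 29, Q* = 24.
Demand choke price: P = 35; supply starts at P = 21.
CS = ½(35 − 29)(24) = 72; PS = ½(29 − 21)(24) = 96.

Total surplus = 168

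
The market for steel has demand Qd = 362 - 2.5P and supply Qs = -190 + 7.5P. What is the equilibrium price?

P* = 55.2

Set Qd = Qs: 362 - 2.5P = -190 + 7.5P.
552 = 10P, so P* = 55.2.
Q* = 362 − 2.5(55.2) = 224.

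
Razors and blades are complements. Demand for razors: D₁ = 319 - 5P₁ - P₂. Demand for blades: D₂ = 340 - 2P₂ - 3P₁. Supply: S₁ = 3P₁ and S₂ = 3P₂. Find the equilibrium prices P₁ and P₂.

P₁ = 1255/37, P₂ = 1763/37

Market 1: 319 - 5P₁ - P₂ = 3P₁ → 8P₁ + P₂ = 319.
Market 2: 5P₂ + 3P₁ = 340.
Eliminating P₂: 5×(1) − 1×(2) gives 37P₁ = 1255, so P₁ = 1255/37.
Back-substitute into (2): P₂ = (340 − 3×1255/37) / 5 = 1763/37.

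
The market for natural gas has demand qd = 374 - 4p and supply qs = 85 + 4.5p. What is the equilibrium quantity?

q* = 238

Set qd = qs: 374 - 4p = 85 + 4.5p.
289 = 8.5p, so p* = 34.
q* = 374 − 4(34) = 238.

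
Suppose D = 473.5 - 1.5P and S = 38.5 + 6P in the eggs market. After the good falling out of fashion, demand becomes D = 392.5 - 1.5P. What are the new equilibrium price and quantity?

P' = 47.2, Q' = 321.7

Original equilibrium: P* = 58, Q* = 386.5.
New equilibrium: 392.5 - 1.5P = 38.5 + 6P, so 354 = 7.5P and P' = 47.2; Q' = 392.5 − 1.5(47.2) = 321.7.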